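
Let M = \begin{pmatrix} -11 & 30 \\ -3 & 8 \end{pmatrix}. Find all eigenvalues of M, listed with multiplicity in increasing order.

-2, -1

Characteristic polynomial: p(t) = t^2 + 3t + 2 = (t + 1)(t + 2).
Roots (with multiplicity): -2, -1.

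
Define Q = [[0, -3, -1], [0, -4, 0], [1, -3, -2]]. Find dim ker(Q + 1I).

1

Q + 1I = [[1, -3, -1], [0, -3, 0], [1, -3, -1]].
This matrix has rank 2, so its null space has dimension 3 − 2 = 1.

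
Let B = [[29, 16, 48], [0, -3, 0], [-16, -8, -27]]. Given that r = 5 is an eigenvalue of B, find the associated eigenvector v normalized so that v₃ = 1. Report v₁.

B − 5I = [[24, 16, 48], [0, -8, 0], [-16, -8, -32]].
Solving (B − 5I)v = 0 gives the eigenspace spanned by (-2, 0, 1).
With v₃ = 1, v = (-2, 0, 1), so v₁ = -2.

-2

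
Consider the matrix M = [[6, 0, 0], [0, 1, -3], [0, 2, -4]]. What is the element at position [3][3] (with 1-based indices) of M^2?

10

Characteristic polynomial: t^3 - 3t^2 - 16t - 12 = (t - 6)(t + 1)(t + 2), so the eigenvalues are -2, -1, 6.
t=6: eigenvector (1, 0, 0).
t=-1: eigenvector (0, 3, 2).
t=-2: eigenvector (0, 1, 1).
P = [[1, 0, 0], [0, 3, 1], [0, 2, 1]], D = diag(6, -1, -2), P⁻¹ = [[1, 0, 0], [0, 1, -1], [0, -2, 3]].
M² = P·diag(36, 1, 4)·P⁻¹ = [[36, 0, 0], [0, -5, 9], [0, -6, 10]].
The requested entry is 10.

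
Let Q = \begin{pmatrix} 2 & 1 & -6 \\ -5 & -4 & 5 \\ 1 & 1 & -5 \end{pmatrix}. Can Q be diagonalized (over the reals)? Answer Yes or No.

Characteristic polynomial: p(λ) = λ^3 + 7λ^2 + 8λ - 16 = (λ - 1)(λ + 4)^2.
λ = -4 has algebraic multiplicity 2; rank(Q + 4I) = 2, so geometric multiplicity = 1.
Geometric multiplicity < algebraic multiplicity, so Q is not diagonalizable.

No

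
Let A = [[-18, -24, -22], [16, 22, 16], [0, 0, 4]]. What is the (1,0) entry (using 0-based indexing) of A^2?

Characteristic polynomial: λ^3 - 8λ^2 + 4λ + 48 = (λ - 6)(λ - 4)(λ + 2), so the eigenvalues are -2, 4, 6.
λ=-2: eigenvector (3, -2, 0).
λ=4: eigenvector (-1, 0, 1).
λ=6: eigenvector (-1, 1, 0).
P = [[3, -1, -1], [-2, 0, 1], [0, 1, 0]], D = diag(-2, 4, 6), P⁻¹ = [[1, 1, 1], [0, 0, 1], [2, 3, 2]].
A² = P·diag(4, 16, 36)·P⁻¹ = [[-60, -96, -76], [64, 100, 64], [0, 0, 16]].
The requested entry is 64.

64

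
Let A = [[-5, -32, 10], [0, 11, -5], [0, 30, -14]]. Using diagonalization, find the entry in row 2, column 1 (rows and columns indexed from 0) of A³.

390

Characteristic polynomial: μ^3 + 8μ^2 + 11μ - 20 = (μ - 1)(μ + 4)(μ + 5), so the eigenvalues are -5, -4, 1.
μ=-5: eigenvector (1, 0, 0).
μ=1: eigenvector (-2, 1, 2).
μ=-4: eigenvector (-2, 1, 3).
P = [[1, -2, -2], [0, 1, 1], [0, 2, 3]], D = diag(-5, 1, -4), P⁻¹ = [[1, 2, 0], [0, 3, -1], [0, -2, 1]].
A³ = P·diag(-125, 1, -64)·P⁻¹ = [[-125, -512, 130], [0, 131, -65], [0, 390, -194]].
The requested entry is 390.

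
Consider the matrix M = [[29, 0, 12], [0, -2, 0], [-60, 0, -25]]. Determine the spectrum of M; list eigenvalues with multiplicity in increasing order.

-2, -1, 5

Characteristic polynomial: p(s) = s^3 - 2s^2 - 13s - 10 = (s - 5)(s + 1)(s + 2).
Roots (with multiplicity): -2, -1, 5.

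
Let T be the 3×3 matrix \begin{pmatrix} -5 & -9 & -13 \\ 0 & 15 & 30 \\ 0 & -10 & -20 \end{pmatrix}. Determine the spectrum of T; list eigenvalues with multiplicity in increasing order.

-5, -5, 0

Characteristic polynomial: p(s) = s^3 + 10s^2 + 25s = s(s + 5)^2.
Roots (with multiplicity): -5, -5, 0.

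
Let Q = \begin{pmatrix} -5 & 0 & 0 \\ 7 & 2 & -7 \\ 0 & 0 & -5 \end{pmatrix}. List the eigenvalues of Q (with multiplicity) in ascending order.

Characteristic polynomial: p(s) = s^3 + 8s^2 + 5s - 50 = (s - 2)(s + 5)^2.
Roots (with multiplicity): -5, -5, 2.

-5, -5, 2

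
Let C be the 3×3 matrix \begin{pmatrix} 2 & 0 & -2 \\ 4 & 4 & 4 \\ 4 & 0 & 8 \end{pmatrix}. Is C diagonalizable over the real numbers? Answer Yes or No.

Characteristic polynomial: p(t) = t^3 - 14t^2 + 64t - 96 = (t - 6)(t - 4)^2.
t = 4 has algebraic multiplicity 2; rank(C − 4I) = 1, so geometric multiplicity = 2.
Every eigenvalue has geometric = algebraic multiplicity, so C is diagonalizable.

Yes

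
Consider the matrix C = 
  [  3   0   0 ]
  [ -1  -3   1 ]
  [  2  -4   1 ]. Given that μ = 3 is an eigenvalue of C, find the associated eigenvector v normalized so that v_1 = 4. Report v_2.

C − 3I = [[0, 0, 0], [-1, -6, 1], [2, -4, -2]].
Solving (C − 3I)v = 0 gives the eigenspace spanned by (4, 0, 4).
With v_1 = 4, v = (4, 0, 4), so v_2 = 0.

0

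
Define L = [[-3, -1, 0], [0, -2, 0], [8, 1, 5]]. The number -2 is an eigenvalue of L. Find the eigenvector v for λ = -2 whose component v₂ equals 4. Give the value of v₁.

L + 2I = [[-1, -1, 0], [0, 0, 0], [8, 1, 7]].
Solving (L + 2I)v = 0 gives the eigenspace spanned by (-4, 4, 4).
With v₂ = 4, v = (-4, 4, 4), so v₁ = -4.

-4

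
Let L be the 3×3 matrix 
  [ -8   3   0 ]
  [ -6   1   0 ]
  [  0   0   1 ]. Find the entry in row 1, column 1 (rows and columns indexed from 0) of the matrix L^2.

-17

Characteristic polynomial: λ^3 + 6λ^2 + 3λ - 10 = (λ - 1)(λ + 2)(λ + 5), so the eigenvalues are -5, -2, 1.
λ=-2: eigenvector (-1, -2, 0).
λ=-5: eigenvector (1, 1, 0).
λ=1: eigenvector (0, 0, 1).
P = [[-1, 1, 0], [-2, 1, 0], [0, 0, 1]], D = diag(-2, -5, 1), P⁻¹ = [[1, -1, 0], [2, -1, 0], [0, 0, 1]].
L² = P·diag(4, 25, 1)·P⁻¹ = [[46, -21, 0], [42, -17, 0], [0, 0, 1]].
The requested entry is -17.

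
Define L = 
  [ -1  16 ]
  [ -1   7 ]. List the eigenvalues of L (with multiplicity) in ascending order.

3, 3

Characteristic polynomial: p(s) = s^2 - 6s + 9 = (s - 3)^2.
Roots (with multiplicity): 3, 3.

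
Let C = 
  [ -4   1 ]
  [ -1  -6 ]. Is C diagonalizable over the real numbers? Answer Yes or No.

No

Characteristic polynomial: p(s) = s^2 + 10s + 25 = (s + 5)^2.
s = -5 has algebraic multiplicity 2; rank(C + 5I) = 1, so geometric multiplicity = 1.
Geometric multiplicity < algebraic multiplicity, so C is not diagonalizable.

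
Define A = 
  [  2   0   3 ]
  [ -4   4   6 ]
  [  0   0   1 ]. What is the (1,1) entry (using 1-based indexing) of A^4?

Characteristic polynomial: t^3 - 7t^2 + 14t - 8 = (t - 4)(t - 2)(t - 1), so the eigenvalues are 1, 2, 4.
t=2: eigenvector (1, 2, 0).
t=4: eigenvector (0, 1, 0).
t=1: eigenvector (-3, -6, 1).
P = [[1, 0, -3], [2, 1, -6], [0, 0, 1]], D = diag(2, 4, 1), P⁻¹ = [[1, 0, 3], [-2, 1, 0], [0, 0, 1]].
A⁴ = P·diag(16, 256, 1)·P⁻¹ = [[16, 0, 45], [-480, 256, 90], [0, 0, 1]].
The requested entry is 16.

16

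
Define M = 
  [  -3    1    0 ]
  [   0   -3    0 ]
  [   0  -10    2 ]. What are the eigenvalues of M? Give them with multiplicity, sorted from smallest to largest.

-3, -3, 2

Characteristic polynomial: p(λ) = λ^3 + 4λ^2 - 3λ - 18 = (λ - 2)(λ + 3)^2.
Roots (with multiplicity): -3, -3, 2.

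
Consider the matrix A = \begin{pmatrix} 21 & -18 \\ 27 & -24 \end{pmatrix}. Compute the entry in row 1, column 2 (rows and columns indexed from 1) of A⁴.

2430

Characteristic polynomial: t^2 + 3t - 18 = (t - 3)(t + 6), so the eigenvalues are -6, 3.
t=-6: eigenvector (-2, -3).
t=3: eigenvector (1, 1).
P = [[-2, 1], [-3, 1]], D = diag(-6, 3), P⁻¹ = [[1, -1], [3, -2]].
A⁴ = P·diag(1296, 81)·P⁻¹ = [[-2349, 2430], [-3645, 3726]].
The requested entry is 2430.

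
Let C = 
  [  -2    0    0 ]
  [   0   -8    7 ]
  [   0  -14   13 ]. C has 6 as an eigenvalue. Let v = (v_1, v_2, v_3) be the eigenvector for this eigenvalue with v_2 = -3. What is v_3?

-6

C − 6I = [[-8, 0, 0], [0, -14, 7], [0, -14, 7]].
Solving (C − 6I)v = 0 gives the eigenspace spanned by (0, -3, -6).
With v_2 = -3, v = (0, -3, -6), so v_3 = -6.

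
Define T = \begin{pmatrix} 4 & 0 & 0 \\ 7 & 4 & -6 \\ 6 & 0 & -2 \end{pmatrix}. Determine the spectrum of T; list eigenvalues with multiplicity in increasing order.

Characteristic polynomial: p(λ) = λ^3 - 6λ^2 + 32 = (λ - 4)^2(λ + 2).
Roots (with multiplicity): -2, 4, 4.

-2, 4, 4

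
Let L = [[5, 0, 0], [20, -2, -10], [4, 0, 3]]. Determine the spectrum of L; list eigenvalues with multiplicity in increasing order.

Characteristic polynomial: p(s) = s^3 - 6s^2 - s + 30 = (s - 5)(s - 3)(s + 2).
Roots (with multiplicity): -2, 3, 5.

-2, 3, 5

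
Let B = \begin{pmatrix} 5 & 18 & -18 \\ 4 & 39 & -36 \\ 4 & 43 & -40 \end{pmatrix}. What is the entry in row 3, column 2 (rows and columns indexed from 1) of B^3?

847

Characteristic polynomial: λ^3 - 4λ^2 - 17λ + 60 = (λ - 5)(λ - 3)(λ + 4), so the eigenvalues are -4, 3, 5.
λ=5: eigenvector (1, 2, 2).
λ=3: eigenvector (0, 1, 1).
λ=-4: eigenvector (2, 4, 5).
P = [[1, 0, 2], [2, 1, 4], [2, 1, 5]], D = diag(5, 3, -4), P⁻¹ = [[1, 2, -2], [-2, 1, 0], [0, -1, 1]].
B³ = P·diag(125, 27, -64)·P⁻¹ = [[125, 378, -378], [196, 783, -756], [196, 847, -820]].
The requested entry is 847.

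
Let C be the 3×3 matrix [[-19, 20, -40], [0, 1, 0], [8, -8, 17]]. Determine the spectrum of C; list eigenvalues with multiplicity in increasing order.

Characteristic polynomial: p(μ) = μ^3 + μ^2 - 5μ + 3 = (μ - 1)^2(μ + 3).
Roots (with multiplicity): -3, 1, 1.

-3, 1, 1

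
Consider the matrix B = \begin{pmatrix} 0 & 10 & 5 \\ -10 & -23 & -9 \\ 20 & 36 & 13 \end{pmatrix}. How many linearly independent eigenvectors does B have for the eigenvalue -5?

1

B + 5I = [[5, 10, 5], [-10, -18, -9], [20, 36, 18]].
This matrix has rank 2, so its null space has dimension 3 − 2 = 1.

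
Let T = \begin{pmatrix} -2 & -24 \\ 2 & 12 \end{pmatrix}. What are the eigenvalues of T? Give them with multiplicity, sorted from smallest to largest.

Characteristic polynomial: p(r) = r^2 - 10r + 24 = (r - 6)(r - 4).
Roots (with multiplicity): 4, 6.

4, 6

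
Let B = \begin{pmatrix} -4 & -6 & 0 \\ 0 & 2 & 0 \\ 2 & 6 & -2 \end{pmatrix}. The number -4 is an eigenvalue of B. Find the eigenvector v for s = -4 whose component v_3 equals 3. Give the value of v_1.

B + 4I = [[0, -6, 0], [0, 6, 0], [2, 6, 2]].
Solving (B + 4I)v = 0 gives the eigenspace spanned by (-3, 0, 3).
With v_3 = 3, v = (-3, 0, 3), so v_1 = -3.

-3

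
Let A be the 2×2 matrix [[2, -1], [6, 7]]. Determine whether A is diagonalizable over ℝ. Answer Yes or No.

Characteristic polynomial: p(λ) = λ^2 - 9λ + 20 = (λ - 5)(λ - 4).
All 2 eigenvalues are distinct, so A is diagonalizable.

Yes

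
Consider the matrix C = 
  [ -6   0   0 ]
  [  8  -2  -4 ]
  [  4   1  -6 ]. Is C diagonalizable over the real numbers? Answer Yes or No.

No

Characteristic polynomial: p(μ) = μ^3 + 14μ^2 + 64μ + 96 = (μ + 4)^2(μ + 6).
μ = -4 has algebraic multiplicity 2; rank(C + 4I) = 2, so geometric multiplicity = 1.
Geometric multiplicity < algebraic multiplicity, so C is not diagonalizable.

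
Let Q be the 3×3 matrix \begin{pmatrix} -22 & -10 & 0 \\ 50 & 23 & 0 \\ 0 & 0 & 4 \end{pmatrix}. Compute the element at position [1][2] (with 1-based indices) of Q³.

-70

Characteristic polynomial: r^3 - 5r^2 - 2r + 24 = (r - 4)(r - 3)(r + 2), so the eigenvalues are -2, 3, 4.
r=4: eigenvector (0, 0, 1).
r=3: eigenvector (-2, 5, 0).
r=-2: eigenvector (1, -2, 0).
P = [[0, -2, 1], [0, 5, -2], [1, 0, 0]], D = diag(4, 3, -2), P⁻¹ = [[0, 0, 1], [2, 1, 0], [5, 2, 0]].
Q³ = P·diag(64, 27, -8)·P⁻¹ = [[-148, -70, 0], [350, 167, 0], [0, 0, 64]].
The requested entry is -70.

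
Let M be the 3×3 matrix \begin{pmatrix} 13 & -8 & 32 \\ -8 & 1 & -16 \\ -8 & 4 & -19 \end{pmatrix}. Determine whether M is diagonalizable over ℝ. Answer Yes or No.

Yes

Characteristic polynomial: p(s) = s^3 + 5s^2 + 3s - 9 = (s - 1)(s + 3)^2.
s = -3 has algebraic multiplicity 2; rank(M + 3I) = 1, so geometric multiplicity = 2.
Every eigenvalue has geometric = algebraic multiplicity, so M is diagonalizable.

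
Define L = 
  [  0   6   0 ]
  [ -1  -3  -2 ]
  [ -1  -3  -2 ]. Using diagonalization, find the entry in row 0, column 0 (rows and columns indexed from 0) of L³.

Characteristic polynomial: s^3 + 5s^2 + 6s = s(s + 2)(s + 3), so the eigenvalues are -3, -2, 0.
s=-2: eigenvector (3, -1, -1).
s=-3: eigenvector (-2, 1, 1).
s=0: eigenvector (-2, 0, 1).
P = [[3, -2, -2], [-1, 1, 0], [-1, 1, 1]], D = diag(-2, -3, 0), P⁻¹ = [[1, 0, 2], [1, 1, 2], [0, -1, 1]].
L³ = P·diag(-8, -27, 0)·P⁻¹ = [[30, 54, 60], [-19, -27, -38], [-19, -27, -38]].
The requested entry is 30.

30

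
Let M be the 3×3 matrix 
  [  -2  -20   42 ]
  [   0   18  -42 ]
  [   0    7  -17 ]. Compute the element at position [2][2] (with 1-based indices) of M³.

246

Characteristic polynomial: r^3 + r^2 - 14r - 24 = (r - 4)(r + 2)(r + 3), so the eigenvalues are -3, -2, 4.
r=-3: eigenvector (-2, 2, 1).
r=4: eigenvector (-3, 3, 1).
r=-2: eigenvector (1, 0, 0).
P = [[-2, -3, 1], [2, 3, 0], [1, 1, 0]], D = diag(-3, 4, -2), P⁻¹ = [[0, -1, 3], [0, 1, -2], [1, 1, 0]].
M³ = P·diag(-27, 64, -8)·P⁻¹ = [[-8, -254, 546], [0, 246, -546], [0, 91, -209]].
The requested entry is 246.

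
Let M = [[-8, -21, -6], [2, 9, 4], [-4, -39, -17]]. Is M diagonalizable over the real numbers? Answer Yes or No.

Characteristic polynomial: p(s) = s^3 + 16s^2 + 85s + 150 = (s + 5)^2(s + 6).
s = -5 has algebraic multiplicity 2; rank(M + 5I) = 2, so geometric multiplicity = 1.
Geometric multiplicity < algebraic multiplicity, so M is not diagonalizable.

No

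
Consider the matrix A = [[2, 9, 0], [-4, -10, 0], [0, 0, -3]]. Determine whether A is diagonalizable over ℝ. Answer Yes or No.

No

Characteristic polynomial: p(r) = r^3 + 11r^2 + 40r + 48 = (r + 3)(r + 4)^2.
r = -4 has algebraic multiplicity 2; rank(A + 4I) = 2, so geometric multiplicity = 1.
Geometric multiplicity < algebraic multiplicity, so A is not diagonalizable.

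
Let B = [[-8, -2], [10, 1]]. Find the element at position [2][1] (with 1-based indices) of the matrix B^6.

-33670

Characteristic polynomial: s^2 + 7s + 12 = (s + 3)(s + 4), so the eigenvalues are -4, -3.
s=-4: eigenvector (1, -2).
s=-3: eigenvector (-2, 5).
P = [[1, -2], [-2, 5]], D = diag(-4, -3), P⁻¹ = [[5, 2], [2, 1]].
B⁶ = P·diag(4096, 729)·P⁻¹ = [[17564, 6734], [-33670, -12739]].
The requested entry is -33670.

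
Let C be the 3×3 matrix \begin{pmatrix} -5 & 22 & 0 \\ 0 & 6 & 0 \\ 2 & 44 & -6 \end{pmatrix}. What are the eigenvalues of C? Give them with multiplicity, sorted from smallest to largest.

Characteristic polynomial: p(λ) = λ^3 + 5λ^2 - 36λ - 180 = (λ - 6)(λ + 5)(λ + 6).
Roots (with multiplicity): -6, -5, 6.

-6, -5, 6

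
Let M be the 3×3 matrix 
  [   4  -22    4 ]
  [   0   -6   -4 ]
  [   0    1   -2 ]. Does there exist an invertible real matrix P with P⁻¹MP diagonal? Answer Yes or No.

Characteristic polynomial: p(t) = t^3 + 4t^2 - 16t - 64 = (t - 4)(t + 4)^2.
t = -4 has algebraic multiplicity 2; rank(M + 4I) = 2, so geometric multiplicity = 1.
Geometric multiplicity < algebraic multiplicity, so M is not diagonalizable.

No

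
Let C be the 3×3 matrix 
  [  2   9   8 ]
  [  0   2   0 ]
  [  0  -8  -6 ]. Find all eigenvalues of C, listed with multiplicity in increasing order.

-6, 2, 2

Characteristic polynomial: p(s) = s^3 + 2s^2 - 20s + 24 = (s - 2)^2(s + 6).
Roots (with multiplicity): -6, 2, 2.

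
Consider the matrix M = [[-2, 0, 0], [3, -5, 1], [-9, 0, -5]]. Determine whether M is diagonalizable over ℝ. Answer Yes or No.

No

Characteristic polynomial: p(r) = r^3 + 12r^2 + 45r + 50 = (r + 2)(r + 5)^2.
r = -5 has algebraic multiplicity 2; rank(M + 5I) = 2, so geometric multiplicity = 1.
Geometric multiplicity < algebraic multiplicity, so M is not diagonalizable.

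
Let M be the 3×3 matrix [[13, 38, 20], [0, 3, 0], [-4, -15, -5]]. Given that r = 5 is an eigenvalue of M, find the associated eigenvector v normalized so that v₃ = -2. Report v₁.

5

M − 5I = [[8, 38, 20], [0, -2, 0], [-4, -15, -10]].
Solving (M − 5I)v = 0 gives the eigenspace spanned by (5, 0, -2).
With v₃ = -2, v = (5, 0, -2), so v₁ = 5.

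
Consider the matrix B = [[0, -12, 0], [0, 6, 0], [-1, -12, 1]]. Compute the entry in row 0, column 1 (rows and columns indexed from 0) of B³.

-432

Characteristic polynomial: λ^3 - 7λ^2 + 6λ = λ(λ - 6)(λ - 1), so the eigenvalues are 0, 1, 6.
λ=6: eigenvector (-2, 1, -2).
λ=0: eigenvector (1, 0, 1).
λ=1: eigenvector (0, 0, 1).
P = [[-2, 1, 0], [1, 0, 0], [-2, 1, 1]], D = diag(6, 0, 1), P⁻¹ = [[0, 1, 0], [1, 2, 0], [-1, 0, 1]].
B³ = P·diag(216, 0, 1)·P⁻¹ = [[0, -432, 0], [0, 216, 0], [-1, -432, 1]].
The requested entry is -432.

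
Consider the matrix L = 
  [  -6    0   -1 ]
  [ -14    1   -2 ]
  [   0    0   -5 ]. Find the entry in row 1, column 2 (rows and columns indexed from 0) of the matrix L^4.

Characteristic polynomial: r^3 + 10r^2 + 19r - 30 = (r - 1)(r + 5)(r + 6), so the eigenvalues are -6, -5, 1.
r=-6: eigenvector (1, 2, 0).
r=1: eigenvector (0, 1, 0).
r=-5: eigenvector (-1, -2, 1).
P = [[1, 0, -1], [2, 1, -2], [0, 0, 1]], D = diag(-6, 1, -5), P⁻¹ = [[1, 0, 1], [-2, 1, 0], [0, 0, 1]].
L⁴ = P·diag(1296, 1, 625)·P⁻¹ = [[1296, 0, 671], [2590, 1, 1342], [0, 0, 625]].
The requested entry is 1342.

1342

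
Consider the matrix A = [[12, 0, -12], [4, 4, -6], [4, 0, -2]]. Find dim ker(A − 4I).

A − 4I = [[8, 0, -12], [4, 0, -6], [4, 0, -6]].
This matrix has rank 1, so its null space has dimension 3 − 1 = 2.

2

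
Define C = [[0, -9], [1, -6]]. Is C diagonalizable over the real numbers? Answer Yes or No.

Characteristic polynomial: p(λ) = λ^2 + 6λ + 9 = (λ + 3)^2.
λ = -3 has algebraic multiplicity 2; rank(C + 3I) = 1, so geometric multiplicity = 1.
Geometric multiplicity < algebraic multiplicity, so C is not diagonalizable.

No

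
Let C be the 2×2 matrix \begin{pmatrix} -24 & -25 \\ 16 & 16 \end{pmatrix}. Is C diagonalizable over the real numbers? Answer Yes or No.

Characteristic polynomial: p(λ) = λ^2 + 8λ + 16 = (λ + 4)^2.
λ = -4 has algebraic multiplicity 2; rank(C + 4I) = 1, so geometric multiplicity = 1.
Geometric multiplicity < algebraic multiplicity, so C is not diagonalizable.

No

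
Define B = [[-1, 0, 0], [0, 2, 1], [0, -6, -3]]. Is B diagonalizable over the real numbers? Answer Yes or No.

Characteristic polynomial: p(s) = s^3 + 2s^2 + s = s(s + 1)^2.
s = -1 has algebraic multiplicity 2; rank(B + 1I) = 1, so geometric multiplicity = 2.
Every eigenvalue has geometric = algebraic multiplicity, so B is diagonalizable.

Yes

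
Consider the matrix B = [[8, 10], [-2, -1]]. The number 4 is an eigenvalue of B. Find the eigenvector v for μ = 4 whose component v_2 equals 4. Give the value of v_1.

B − 4I = [[4, 10], [-2, -5]].
Solving (B − 4I)v = 0 gives the eigenspace spanned by (-10, 4).
With v_2 = 4, v = (-10, 4), so v_1 = -10.

-10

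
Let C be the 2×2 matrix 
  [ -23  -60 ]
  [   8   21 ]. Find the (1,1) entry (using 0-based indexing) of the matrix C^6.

Characteristic polynomial: λ^2 + 2λ - 3 = (λ - 1)(λ + 3), so the eigenvalues are -3, 1.
λ=1: eigenvector (-5, 2).
λ=-3: eigenvector (3, -1).
P = [[-5, 3], [2, -1]], D = diag(1, -3), P⁻¹ = [[1, 3], [2, 5]].
C⁶ = P·diag(1, 729)·P⁻¹ = [[4369, 10920], [-1456, -3639]].
The requested entry is -3639.

-3639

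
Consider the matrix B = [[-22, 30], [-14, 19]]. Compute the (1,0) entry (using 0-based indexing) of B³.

-98

Characteristic polynomial: r^2 + 3r + 2 = (r + 1)(r + 2), so the eigenvalues are -2, -1.
r=-2: eigenvector (-3, -2).
r=-1: eigenvector (10, 7).
P = [[-3, 10], [-2, 7]], D = diag(-2, -1), P⁻¹ = [[-7, 10], [-2, 3]].
B³ = P·diag(-8, -1)·P⁻¹ = [[-148, 210], [-98, 139]].
The requested entry is -98.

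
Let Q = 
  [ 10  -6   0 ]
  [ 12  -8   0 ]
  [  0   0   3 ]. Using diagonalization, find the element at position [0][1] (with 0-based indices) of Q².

Characteristic polynomial: t^3 - 5t^2 - 2t + 24 = (t - 4)(t - 3)(t + 2), so the eigenvalues are -2, 3, 4.
t=-2: eigenvector (1, 2, 0).
t=4: eigenvector (-1, -1, 0).
t=3: eigenvector (0, 0, 1).
P = [[1, -1, 0], [2, -1, 0], [0, 0, 1]], D = diag(-2, 4, 3), P⁻¹ = [[-1, 1, 0], [-2, 1, 0], [0, 0, 1]].
Q² = P·diag(4, 16, 9)·P⁻¹ = [[28, -12, 0], [24, -8, 0], [0, 0, 9]].
The requested entry is -12.

-12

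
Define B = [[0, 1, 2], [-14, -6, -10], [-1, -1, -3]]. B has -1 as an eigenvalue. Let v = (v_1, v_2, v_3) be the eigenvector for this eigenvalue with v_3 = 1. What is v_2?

B + 1I = [[1, 1, 2], [-14, -5, -10], [-1, -1, -2]].
Solving (B + 1I)v = 0 gives the eigenspace spanned by (0, -2, 1).
With v_3 = 1, v = (0, -2, 1), so v_2 = -2.

-2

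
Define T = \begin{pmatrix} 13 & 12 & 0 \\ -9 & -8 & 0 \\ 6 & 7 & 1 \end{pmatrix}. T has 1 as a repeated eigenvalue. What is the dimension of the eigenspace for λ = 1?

1

T − 1I = [[12, 12, 0], [-9, -9, 0], [6, 7, 0]].
This matrix has rank 2, so its null space has dimension 3 − 2 = 1.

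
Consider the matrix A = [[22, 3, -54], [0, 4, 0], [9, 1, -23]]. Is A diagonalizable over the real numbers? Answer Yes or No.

No

Characteristic polynomial: p(s) = s^3 - 3s^2 - 24s + 80 = (s - 4)^2(s + 5).
s = 4 has algebraic multiplicity 2; rank(A − 4I) = 2, so geometric multiplicity = 1.
Geometric multiplicity < algebraic multiplicity, so A is not diagonalizable.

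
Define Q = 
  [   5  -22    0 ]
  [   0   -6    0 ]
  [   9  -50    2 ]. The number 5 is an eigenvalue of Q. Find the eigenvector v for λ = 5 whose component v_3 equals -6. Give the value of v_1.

-2

Q − 5I = [[0, -22, 0], [0, -11, 0], [9, -50, -3]].
Solving (Q − 5I)v = 0 gives the eigenspace spanned by (-2, 0, -6).
With v_3 = -6, v = (-2, 0, -6), so v_1 = -2.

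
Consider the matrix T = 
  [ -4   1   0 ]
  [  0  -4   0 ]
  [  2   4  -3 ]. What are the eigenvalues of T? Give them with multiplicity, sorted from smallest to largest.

-4, -4, -3

Characteristic polynomial: p(λ) = λ^3 + 11λ^2 + 40λ + 48 = (λ + 3)(λ + 4)^2.
Roots (with multiplicity): -4, -4, -3.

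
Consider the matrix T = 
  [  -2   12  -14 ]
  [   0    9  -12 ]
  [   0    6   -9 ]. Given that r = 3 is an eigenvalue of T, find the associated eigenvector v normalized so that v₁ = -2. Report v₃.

T − 3I = [[-5, 12, -14], [0, 6, -12], [0, 6, -12]].
Solving (T − 3I)v = 0 gives the eigenspace spanned by (-2, -2, -1).
With v₁ = -2, v = (-2, -2, -1), so v₃ = -1.

-1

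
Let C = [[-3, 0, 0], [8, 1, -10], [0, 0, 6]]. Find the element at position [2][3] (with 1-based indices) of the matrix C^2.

Characteristic polynomial: t^3 - 4t^2 - 15t + 18 = (t - 6)(t - 1)(t + 3), so the eigenvalues are -3, 1, 6.
t=-3: eigenvector (1, -2, 0).
t=1: eigenvector (0, 1, 0).
t=6: eigenvector (0, -2, 1).
P = [[1, 0, 0], [-2, 1, -2], [0, 0, 1]], D = diag(-3, 1, 6), P⁻¹ = [[1, 0, 0], [2, 1, 2], [0, 0, 1]].
C² = P·diag(9, 1, 36)·P⁻¹ = [[9, 0, 0], [-16, 1, -70], [0, 0, 36]].
The requested entry is -70.

-70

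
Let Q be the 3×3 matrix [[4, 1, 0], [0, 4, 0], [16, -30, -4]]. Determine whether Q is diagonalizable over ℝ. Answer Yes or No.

No

Characteristic polynomial: p(μ) = μ^3 - 4μ^2 - 16μ + 64 = (μ - 4)^2(μ + 4).
μ = 4 has algebraic multiplicity 2; rank(Q − 4I) = 2, so geometric multiplicity = 1.
Geometric multiplicity < algebraic multiplicity, so Q is not diagonalizable.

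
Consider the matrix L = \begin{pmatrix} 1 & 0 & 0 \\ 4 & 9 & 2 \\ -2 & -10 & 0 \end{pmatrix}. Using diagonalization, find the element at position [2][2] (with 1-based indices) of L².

Characteristic polynomial: λ^3 - 10λ^2 + 29λ - 20 = (λ - 5)(λ - 4)(λ - 1), so the eigenvalues are 1, 4, 5.
λ=1: eigenvector (1, 0, -2).
λ=5: eigenvector (0, 1, -2).
λ=4: eigenvector (0, -2, 5).
P = [[1, 0, 0], [0, 1, -2], [-2, -2, 5]], D = diag(1, 5, 4), P⁻¹ = [[1, 0, 0], [4, 5, 2], [2, 2, 1]].
L² = P·diag(1, 25, 16)·P⁻¹ = [[1, 0, 0], [36, 61, 18], [-42, -90, -20]].
The requested entry is 61.

61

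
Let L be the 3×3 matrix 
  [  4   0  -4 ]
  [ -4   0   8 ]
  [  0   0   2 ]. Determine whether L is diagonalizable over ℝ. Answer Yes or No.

Yes

Characteristic polynomial: p(r) = r^3 - 6r^2 + 8r = r(r - 4)(r - 2).
All 3 eigenvalues are distinct, so L is diagonalizable.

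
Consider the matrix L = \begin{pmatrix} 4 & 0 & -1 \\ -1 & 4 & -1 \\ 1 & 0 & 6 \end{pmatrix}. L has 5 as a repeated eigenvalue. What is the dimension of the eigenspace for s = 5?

1

L − 5I = [[-1, 0, -1], [-1, -1, -1], [1, 0, 1]].
This matrix has rank 2, so its null space has dimension 3 − 2 = 1.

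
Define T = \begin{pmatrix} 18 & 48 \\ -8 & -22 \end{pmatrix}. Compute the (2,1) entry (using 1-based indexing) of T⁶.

46592

Characteristic polynomial: λ^2 + 4λ - 12 = (λ - 2)(λ + 6), so the eigenvalues are -6, 2.
λ=2: eigenvector (3, -1).
λ=-6: eigenvector (-2, 1).
P = [[3, -2], [-1, 1]], D = diag(2, -6), P⁻¹ = [[1, 2], [1, 3]].
T⁶ = P·diag(64, 46656)·P⁻¹ = [[-93120, -279552], [46592, 139840]].
The requested entry is 46592.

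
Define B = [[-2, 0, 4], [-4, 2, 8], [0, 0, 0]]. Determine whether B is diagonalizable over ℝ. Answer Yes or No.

Characteristic polynomial: p(λ) = λ^3 - 4λ = λ(λ - 2)(λ + 2).
All 3 eigenvalues are distinct, so B is diagonalizable.

Yes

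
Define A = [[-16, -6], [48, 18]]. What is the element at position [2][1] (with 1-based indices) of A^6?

Characteristic polynomial: t^2 - 2t = t(t - 2), so the eigenvalues are 0, 2.
t=0: eigenvector (3, -8).
t=2: eigenvector (1, -3).
P = [[3, 1], [-8, -3]], D = diag(0, 2), P⁻¹ = [[3, 1], [-8, -3]].
A⁶ = P·diag(0, 64)·P⁻¹ = [[-512, -192], [1536, 576]].
The requested entry is 1536.

1536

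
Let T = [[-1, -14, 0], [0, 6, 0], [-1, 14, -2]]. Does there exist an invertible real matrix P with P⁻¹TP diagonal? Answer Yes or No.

Characteristic polynomial: p(s) = s^3 - 3s^2 - 16s - 12 = (s - 6)(s + 1)(s + 2).
All 3 eigenvalues are distinct, so T is diagonalizable.

Yes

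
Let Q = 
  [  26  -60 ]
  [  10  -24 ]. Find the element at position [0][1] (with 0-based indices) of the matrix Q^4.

-6240

Characteristic polynomial: s^2 - 2s - 24 = (s - 6)(s + 4), so the eigenvalues are -4, 6.
s=6: eigenvector (3, 1).
s=-4: eigenvector (2, 1).
P = [[3, 2], [1, 1]], D = diag(6, -4), P⁻¹ = [[1, -2], [-1, 3]].
Q⁴ = P·diag(1296, 256)·P⁻¹ = [[3376, -6240], [1040, -1824]].
The requested entry is -6240.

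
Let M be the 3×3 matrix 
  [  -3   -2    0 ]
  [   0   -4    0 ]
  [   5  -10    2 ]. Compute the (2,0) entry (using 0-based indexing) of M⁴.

-65

Characteristic polynomial: μ^3 + 5μ^2 - 2μ - 24 = (μ - 2)(μ + 3)(μ + 4), so the eigenvalues are -4, -3, 2.
μ=2: eigenvector (0, 0, 1).
μ=-3: eigenvector (-1, 0, 1).
μ=-4: eigenvector (2, 1, 0).
P = [[0, -1, 2], [0, 0, 1], [1, 1, 0]], D = diag(2, -3, -4), P⁻¹ = [[1, -2, 1], [-1, 2, 0], [0, 1, 0]].
M⁴ = P·diag(16, 81, 256)·P⁻¹ = [[81, 350, 0], [0, 256, 0], [-65, 130, 16]].
The requested entry is -65.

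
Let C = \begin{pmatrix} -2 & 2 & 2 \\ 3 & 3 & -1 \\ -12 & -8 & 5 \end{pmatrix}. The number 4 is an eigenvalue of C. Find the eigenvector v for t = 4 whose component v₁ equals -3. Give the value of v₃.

-12

C − 4I = [[-6, 2, 2], [3, -1, -1], [-12, -8, 1]].
Solving (C − 4I)v = 0 gives the eigenspace spanned by (-3, 3, -12).
With v₁ = -3, v = (-3, 3, -12), so v₃ = -12.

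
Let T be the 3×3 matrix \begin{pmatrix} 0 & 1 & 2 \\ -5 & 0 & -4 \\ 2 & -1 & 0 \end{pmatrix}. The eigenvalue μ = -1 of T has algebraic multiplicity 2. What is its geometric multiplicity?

1

T + 1I = [[1, 1, 2], [-5, 1, -4], [2, -1, 1]].
This matrix has rank 2, so its null space has dimension 3 − 2 = 1.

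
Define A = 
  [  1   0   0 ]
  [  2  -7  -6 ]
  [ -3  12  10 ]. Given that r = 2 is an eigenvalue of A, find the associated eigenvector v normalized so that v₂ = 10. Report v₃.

A − 2I = [[-1, 0, 0], [2, -9, -6], [-3, 12, 8]].
Solving (A − 2I)v = 0 gives the eigenspace spanned by (0, 10, -15).
With v₂ = 10, v = (0, 10, -15), so v₃ = -15.

-15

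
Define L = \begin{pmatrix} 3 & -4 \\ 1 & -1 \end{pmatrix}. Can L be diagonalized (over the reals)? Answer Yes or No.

No

Characteristic polynomial: p(t) = t^2 - 2t + 1 = (t - 1)^2.
t = 1 has algebraic multiplicity 2; rank(L − 1I) = 1, so geometric multiplicity = 1.
Geometric multiplicity < algebraic multiplicity, so L is not diagonalizable.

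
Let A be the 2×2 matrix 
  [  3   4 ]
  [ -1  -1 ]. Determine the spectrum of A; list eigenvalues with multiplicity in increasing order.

1, 1

Characteristic polynomial: p(μ) = μ^2 - 2μ + 1 = (μ - 1)^2.
Roots (with multiplicity): 1, 1.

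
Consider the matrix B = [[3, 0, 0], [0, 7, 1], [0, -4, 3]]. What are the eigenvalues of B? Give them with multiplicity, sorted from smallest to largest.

3, 5, 5

Characteristic polynomial: p(μ) = μ^3 - 13μ^2 + 55μ - 75 = (μ - 5)^2(μ - 3).
Roots (with multiplicity): 3, 5, 5.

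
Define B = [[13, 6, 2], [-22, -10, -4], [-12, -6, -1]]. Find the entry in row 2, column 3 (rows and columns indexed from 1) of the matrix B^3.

-4

Characteristic polynomial: t^3 - 2t^2 - t + 2 = (t - 2)(t - 1)(t + 1), so the eigenvalues are -1, 1, 2.
t=1: eigenvector (1, -2, 0).
t=2: eigenvector (2, -3, -2).
t=-1: eigenvector (-1, 2, 1).
P = [[1, 2, -1], [-2, -3, 2], [0, -2, 1]], D = diag(1, 2, -1), P⁻¹ = [[1, 0, 1], [2, 1, 0], [4, 2, 1]].
B³ = P·diag(1, 8, -1)·P⁻¹ = [[37, 18, 2], [-58, -28, -4], [-36, -18, -1]].
The requested entry is -4.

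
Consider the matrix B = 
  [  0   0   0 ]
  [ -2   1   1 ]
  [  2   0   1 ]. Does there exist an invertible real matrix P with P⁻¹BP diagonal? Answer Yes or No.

No

Characteristic polynomial: p(s) = s^3 - 2s^2 + s = s(s - 1)^2.
s = 1 has algebraic multiplicity 2; rank(B − 1I) = 2, so geometric multiplicity = 1.
Geometric multiplicity < algebraic multiplicity, so B is not diagonalizable.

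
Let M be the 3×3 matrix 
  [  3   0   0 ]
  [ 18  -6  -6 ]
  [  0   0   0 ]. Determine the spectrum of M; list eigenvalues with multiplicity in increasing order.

-6, 0, 3

Characteristic polynomial: p(μ) = μ^3 + 3μ^2 - 18μ = μ(μ - 3)(μ + 6).
Roots (with multiplicity): -6, 0, 3.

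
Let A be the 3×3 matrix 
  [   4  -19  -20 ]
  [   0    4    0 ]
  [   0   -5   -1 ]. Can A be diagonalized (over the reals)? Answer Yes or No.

No

Characteristic polynomial: p(s) = s^3 - 7s^2 + 8s + 16 = (s - 4)^2(s + 1).
s = 4 has algebraic multiplicity 2; rank(A − 4I) = 2, so geometric multiplicity = 1.
Geometric multiplicity < algebraic multiplicity, so A is not diagonalizable.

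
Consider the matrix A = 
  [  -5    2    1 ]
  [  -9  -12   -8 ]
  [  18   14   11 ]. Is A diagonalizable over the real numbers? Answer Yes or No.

No

Characteristic polynomial: p(μ) = μ^3 + 6μ^2 - 15μ - 100 = (μ - 4)(μ + 5)^2.
μ = -5 has algebraic multiplicity 2; rank(A + 5I) = 2, so geometric multiplicity = 1.
Geometric multiplicity < algebraic multiplicity, so A is not diagonalizable.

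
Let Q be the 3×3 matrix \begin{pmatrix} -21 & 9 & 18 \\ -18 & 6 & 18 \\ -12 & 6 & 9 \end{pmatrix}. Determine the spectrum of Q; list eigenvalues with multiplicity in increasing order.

Characteristic polynomial: p(s) = s^3 + 6s^2 + 9s = s(s + 3)^2.
Roots (with multiplicity): -3, -3, 0.

-3, -3, 0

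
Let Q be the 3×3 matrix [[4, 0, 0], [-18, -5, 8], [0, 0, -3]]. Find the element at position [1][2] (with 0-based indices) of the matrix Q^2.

-64

Characteristic polynomial: r^3 + 4r^2 - 17r - 60 = (r - 4)(r + 3)(r + 5), so the eigenvalues are -5, -3, 4.
r=4: eigenvector (1, -2, 0).
r=-5: eigenvector (0, 1, 0).
r=-3: eigenvector (0, 4, 1).
P = [[1, 0, 0], [-2, 1, 4], [0, 0, 1]], D = diag(4, -5, -3), P⁻¹ = [[1, 0, 0], [2, 1, -4], [0, 0, 1]].
Q² = P·diag(16, 25, 9)·P⁻¹ = [[16, 0, 0], [18, 25, -64], [0, 0, 9]].
The requested entry is -64.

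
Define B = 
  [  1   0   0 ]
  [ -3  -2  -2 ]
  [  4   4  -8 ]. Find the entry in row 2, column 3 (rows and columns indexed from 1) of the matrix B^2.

20

Characteristic polynomial: r^3 + 9r^2 + 14r - 24 = (r - 1)(r + 4)(r + 6), so the eigenvalues are -6, -4, 1.
r=1: eigenvector (1, -1, 0).
r=-6: eigenvector (0, 1, 2).
r=-4: eigenvector (0, 1, 1).
P = [[1, 0, 0], [-1, 1, 1], [0, 2, 1]], D = diag(1, -6, -4), P⁻¹ = [[1, 0, 0], [-1, -1, 1], [2, 2, -1]].
B² = P·diag(1, 36, 16)·P⁻¹ = [[1, 0, 0], [-5, -4, 20], [-40, -40, 56]].
The requested entry is 20.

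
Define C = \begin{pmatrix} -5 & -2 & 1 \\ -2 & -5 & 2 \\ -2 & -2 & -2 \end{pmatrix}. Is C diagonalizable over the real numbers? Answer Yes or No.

Yes

Characteristic polynomial: p(μ) = μ^3 + 12μ^2 + 47μ + 60 = (μ + 3)(μ + 4)(μ + 5).
All 3 eigenvalues are distinct, so C is diagonalizable.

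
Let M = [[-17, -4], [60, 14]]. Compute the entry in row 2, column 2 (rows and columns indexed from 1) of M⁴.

-224

Characteristic polynomial: μ^2 + 3μ + 2 = (μ + 1)(μ + 2), so the eigenvalues are -2, -1.
μ=-1: eigenvector (-1, 4).
μ=-2: eigenvector (4, -15).
P = [[-1, 4], [4, -15]], D = diag(-1, -2), P⁻¹ = [[15, 4], [4, 1]].
M⁴ = P·diag(1, 16)·P⁻¹ = [[241, 60], [-900, -224]].
The requested entry is -224.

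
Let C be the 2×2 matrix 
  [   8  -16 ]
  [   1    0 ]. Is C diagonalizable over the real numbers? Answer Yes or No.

No

Characteristic polynomial: p(s) = s^2 - 8s + 16 = (s - 4)^2.
s = 4 has algebraic multiplicity 2; rank(C − 4I) = 1, so geometric multiplicity = 1.
Geometric multiplicity < algebraic multiplicity, so C is not diagonalizable.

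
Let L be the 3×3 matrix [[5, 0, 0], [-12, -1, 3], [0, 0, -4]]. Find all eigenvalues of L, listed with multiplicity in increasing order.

-4, -1, 5

Characteristic polynomial: p(s) = s^3 - 21s - 20 = (s - 5)(s + 1)(s + 4).
Roots (with multiplicity): -4, -1, 5.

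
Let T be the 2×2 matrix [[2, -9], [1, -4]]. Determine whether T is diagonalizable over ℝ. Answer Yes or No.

Characteristic polynomial: p(s) = s^2 + 2s + 1 = (s + 1)^2.
s = -1 has algebraic multiplicity 2; rank(T + 1I) = 1, so geometric multiplicity = 1.
Geometric multiplicity < algebraic multiplicity, so T is not diagonalizable.

No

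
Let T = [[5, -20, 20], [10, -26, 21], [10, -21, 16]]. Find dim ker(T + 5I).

1

T + 5I = [[10, -20, 20], [10, -21, 21], [10, -21, 21]].
This matrix has rank 2, so its null space has dimension 3 − 2 = 1.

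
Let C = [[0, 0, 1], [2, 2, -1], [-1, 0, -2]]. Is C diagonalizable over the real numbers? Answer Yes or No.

Characteristic polynomial: p(s) = s^3 - 3s - 2 = (s - 2)(s + 1)^2.
s = -1 has algebraic multiplicity 2; rank(C + 1I) = 2, so geometric multiplicity = 1.
Geometric multiplicity < algebraic multiplicity, so C is not diagonalizable.

No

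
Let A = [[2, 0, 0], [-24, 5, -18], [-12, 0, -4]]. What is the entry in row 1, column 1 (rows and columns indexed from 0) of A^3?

125

Characteristic polynomial: r^3 - 3r^2 - 18r + 40 = (r - 5)(r - 2)(r + 4), so the eigenvalues are -4, 2, 5.
r=5: eigenvector (0, 1, 0).
r=2: eigenvector (1, -4, -2).
r=-4: eigenvector (0, 2, 1).
P = [[0, 1, 0], [1, -4, 2], [0, -2, 1]], D = diag(5, 2, -4), P⁻¹ = [[0, 1, -2], [1, 0, 0], [2, 0, 1]].
A³ = P·diag(125, 8, -64)·P⁻¹ = [[8, 0, 0], [-288, 125, -378], [-144, 0, -64]].
The requested entry is 125.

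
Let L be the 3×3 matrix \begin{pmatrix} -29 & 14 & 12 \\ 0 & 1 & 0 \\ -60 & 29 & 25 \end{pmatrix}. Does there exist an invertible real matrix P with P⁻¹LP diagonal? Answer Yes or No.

Characteristic polynomial: p(λ) = λ^3 + 3λ^2 - 9λ + 5 = (λ - 1)^2(λ + 5).
λ = 1 has algebraic multiplicity 2; rank(L − 1I) = 2, so geometric multiplicity = 1.
Geometric multiplicity < algebraic multiplicity, so L is not diagonalizable.

No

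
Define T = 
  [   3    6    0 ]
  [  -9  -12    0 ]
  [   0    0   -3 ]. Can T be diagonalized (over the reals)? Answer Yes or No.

Characteristic polynomial: p(λ) = λ^3 + 12λ^2 + 45λ + 54 = (λ + 3)^2(λ + 6).
λ = -3 has algebraic multiplicity 2; rank(T + 3I) = 1, so geometric multiplicity = 2.
Every eigenvalue has geometric = algebraic multiplicity, so T is diagonalizable.

Yes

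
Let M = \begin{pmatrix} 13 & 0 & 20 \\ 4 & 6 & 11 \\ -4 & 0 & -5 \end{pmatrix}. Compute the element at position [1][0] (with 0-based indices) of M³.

196

Characteristic polynomial: s^3 - 14s^2 + 63s - 90 = (s - 6)(s - 5)(s - 3), so the eigenvalues are 3, 5, 6.
s=6: eigenvector (0, 1, 0).
s=5: eigenvector (5, 2, -2).
s=3: eigenvector (-2, -1, 1).
P = [[0, 5, -2], [1, 2, -1], [0, -2, 1]], D = diag(6, 5, 3), P⁻¹ = [[0, 1, 1], [1, 0, 2], [2, 0, 5]].
M³ = P·diag(216, 125, 27)·P⁻¹ = [[517, 0, 980], [196, 216, 581], [-196, 0, -365]].
The requested entry is 196.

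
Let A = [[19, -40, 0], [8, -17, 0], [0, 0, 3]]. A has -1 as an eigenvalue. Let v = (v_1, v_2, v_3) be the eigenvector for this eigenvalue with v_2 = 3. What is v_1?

6

A + 1I = [[20, -40, 0], [8, -16, 0], [0, 0, 4]].
Solving (A + 1I)v = 0 gives the eigenspace spanned by (6, 3, 0).
With v_2 = 3, v = (6, 3, 0), so v_1 = 6.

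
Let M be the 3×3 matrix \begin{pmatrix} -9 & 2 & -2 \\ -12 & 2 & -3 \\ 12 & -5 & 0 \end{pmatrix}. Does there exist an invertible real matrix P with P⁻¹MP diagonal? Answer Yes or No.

Characteristic polynomial: p(λ) = λ^3 + 7λ^2 + 15λ + 9 = (λ + 1)(λ + 3)^2.
λ = -3 has algebraic multiplicity 2; rank(M + 3I) = 2, so geometric multiplicity = 1.
Geometric multiplicity < algebraic multiplicity, so M is not diagonalizable.

No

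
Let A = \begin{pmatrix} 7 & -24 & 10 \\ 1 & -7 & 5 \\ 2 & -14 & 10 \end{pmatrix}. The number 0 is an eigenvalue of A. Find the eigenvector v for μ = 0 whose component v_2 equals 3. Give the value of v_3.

3

A = [[7, -24, 10], [1, -7, 5], [2, -14, 10]].
Solving (A)v = 0 gives the eigenspace spanned by (6, 3, 3).
With v_2 = 3, v = (6, 3, 3), so v_3 = 3.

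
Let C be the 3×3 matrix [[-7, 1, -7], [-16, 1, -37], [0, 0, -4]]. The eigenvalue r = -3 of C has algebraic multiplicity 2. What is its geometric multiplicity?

1

C + 3I = [[-4, 1, -7], [-16, 4, -37], [0, 0, -1]].
This matrix has rank 2, so its null space has dimension 3 − 2 = 1.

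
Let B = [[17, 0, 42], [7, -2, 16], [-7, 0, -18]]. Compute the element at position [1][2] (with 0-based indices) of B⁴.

Characteristic polynomial: s^3 + 3s^2 - 10s - 24 = (s - 3)(s + 2)(s + 4), so the eigenvalues are -4, -2, 3.
s=3: eigenvector (3, 1, -1).
s=-2: eigenvector (0, 1, 0).
s=-4: eigenvector (-2, -1, 1).
P = [[3, 0, -2], [1, 1, -1], [-1, 0, 1]], D = diag(3, -2, -4), P⁻¹ = [[1, 0, 2], [0, 1, 1], [1, 0, 3]].
B⁴ = P·diag(81, 16, 256)·P⁻¹ = [[-269, 0, -1050], [-175, 16, -590], [175, 0, 606]].
The requested entry is -590.

-590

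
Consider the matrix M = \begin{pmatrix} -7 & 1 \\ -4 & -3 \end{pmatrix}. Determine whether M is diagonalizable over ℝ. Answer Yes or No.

No

Characteristic polynomial: p(t) = t^2 + 10t + 25 = (t + 5)^2.
t = -5 has algebraic multiplicity 2; rank(M + 5I) = 1, so geometric multiplicity = 1.
Geometric multiplicity < algebraic multiplicity, so M is not diagonalizable.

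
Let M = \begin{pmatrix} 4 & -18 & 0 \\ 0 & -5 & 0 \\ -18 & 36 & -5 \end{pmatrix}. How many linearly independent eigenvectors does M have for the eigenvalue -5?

M + 5I = [[9, -18, 0], [0, 0, 0], [-18, 36, 0]].
This matrix has rank 1, so its null space has dimension 3 − 1 = 2.

2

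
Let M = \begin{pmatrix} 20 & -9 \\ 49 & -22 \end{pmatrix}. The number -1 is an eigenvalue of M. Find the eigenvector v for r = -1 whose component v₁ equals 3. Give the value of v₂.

7

M + 1I = [[21, -9], [49, -21]].
Solving (M + 1I)v = 0 gives the eigenspace spanned by (3, 7).
With v₁ = 3, v = (3, 7), so v₂ = 7.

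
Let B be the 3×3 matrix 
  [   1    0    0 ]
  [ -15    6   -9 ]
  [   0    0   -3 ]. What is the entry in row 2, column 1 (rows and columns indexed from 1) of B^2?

Characteristic polynomial: r^3 - 4r^2 - 15r + 18 = (r - 6)(r - 1)(r + 3), so the eigenvalues are -3, 1, 6.
r=1: eigenvector (1, 3, 0).
r=6: eigenvector (0, 1, 0).
r=-3: eigenvector (0, 1, 1).
P = [[1, 0, 0], [3, 1, 1], [0, 0, 1]], D = diag(1, 6, -3), P⁻¹ = [[1, 0, 0], [-3, 1, -1], [0, 0, 1]].
B² = P·diag(1, 36, 9)·P⁻¹ = [[1, 0, 0], [-105, 36, -27], [0, 0, 9]].
The requested entry is -105.

-105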